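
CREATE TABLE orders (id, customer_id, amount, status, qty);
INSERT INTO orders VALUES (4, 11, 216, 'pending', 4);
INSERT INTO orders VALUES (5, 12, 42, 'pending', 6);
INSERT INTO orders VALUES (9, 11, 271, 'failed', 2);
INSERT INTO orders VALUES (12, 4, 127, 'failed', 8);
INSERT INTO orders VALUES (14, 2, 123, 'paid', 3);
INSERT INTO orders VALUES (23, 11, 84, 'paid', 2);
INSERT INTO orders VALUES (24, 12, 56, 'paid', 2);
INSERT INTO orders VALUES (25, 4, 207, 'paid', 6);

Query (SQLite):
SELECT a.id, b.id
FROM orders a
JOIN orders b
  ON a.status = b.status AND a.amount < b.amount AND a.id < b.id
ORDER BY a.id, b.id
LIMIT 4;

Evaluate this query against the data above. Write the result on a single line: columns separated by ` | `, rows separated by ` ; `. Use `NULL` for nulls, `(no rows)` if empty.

14 | 25 ; 23 | 25 ; 24 | 25

Pairs (a,b) with same status, a.amount < b.amount, a.id < b.id.
status groups: failed:{9,12} paid:{14,23,24,25} pending:{4,5}
Ordered by (a.id, b.id); first 4.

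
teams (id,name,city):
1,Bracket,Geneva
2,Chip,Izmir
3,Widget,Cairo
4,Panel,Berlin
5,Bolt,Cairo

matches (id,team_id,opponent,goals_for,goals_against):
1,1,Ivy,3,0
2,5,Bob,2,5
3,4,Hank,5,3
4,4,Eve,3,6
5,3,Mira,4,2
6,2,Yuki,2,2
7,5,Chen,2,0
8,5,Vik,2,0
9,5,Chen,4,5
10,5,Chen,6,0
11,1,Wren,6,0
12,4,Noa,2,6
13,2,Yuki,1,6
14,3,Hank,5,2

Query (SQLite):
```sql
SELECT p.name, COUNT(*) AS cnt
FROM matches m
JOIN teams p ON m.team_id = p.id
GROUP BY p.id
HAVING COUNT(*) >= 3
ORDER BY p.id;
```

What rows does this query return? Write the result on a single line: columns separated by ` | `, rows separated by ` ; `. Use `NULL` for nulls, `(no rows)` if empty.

Panel | 3 ; Bolt | 5

Join each matches row to its teams via team_id.
Group joined rows by teams.id; compute COUNT(*) per group.
HAVING: keep groups with count ≥ 3.
  1: ids {1, 11} → COUNT(*)=2
  2: ids {6, 13} → COUNT(*)=2
  3: ids {5, 14} → COUNT(*)=2
  4: ids {3, 4, 12} → COUNT(*)=3
  5: ids {2, 7, 8, 9, 10} → COUNT(*)=5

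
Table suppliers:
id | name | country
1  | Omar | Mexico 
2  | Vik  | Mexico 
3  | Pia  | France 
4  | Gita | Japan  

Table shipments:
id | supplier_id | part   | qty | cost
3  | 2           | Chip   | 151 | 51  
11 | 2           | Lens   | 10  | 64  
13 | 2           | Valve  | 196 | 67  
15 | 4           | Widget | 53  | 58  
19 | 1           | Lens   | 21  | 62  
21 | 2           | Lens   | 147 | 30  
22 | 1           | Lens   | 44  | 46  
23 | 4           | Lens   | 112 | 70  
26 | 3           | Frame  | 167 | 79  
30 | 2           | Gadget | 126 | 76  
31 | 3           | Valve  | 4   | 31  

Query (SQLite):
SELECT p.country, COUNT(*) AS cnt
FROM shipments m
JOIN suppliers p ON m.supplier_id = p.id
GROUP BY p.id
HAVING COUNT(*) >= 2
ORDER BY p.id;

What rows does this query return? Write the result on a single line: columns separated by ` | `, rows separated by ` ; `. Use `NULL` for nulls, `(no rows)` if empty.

Mexico | 2 ; Mexico | 5 ; France | 2 ; Japan | 2

Join each shipments row to its suppliers via supplier_id.
Group joined rows by suppliers.id; compute COUNT(*) per group.
HAVING: keep groups with count ≥ 2.
  1: ids {19, 22} → COUNT(*)=2
  2: ids {3, 11, 13, 21, 30} → COUNT(*)=5
  3: ids {26, 31} → COUNT(*)=2
  4: ids {15, 23} → COUNT(*)=2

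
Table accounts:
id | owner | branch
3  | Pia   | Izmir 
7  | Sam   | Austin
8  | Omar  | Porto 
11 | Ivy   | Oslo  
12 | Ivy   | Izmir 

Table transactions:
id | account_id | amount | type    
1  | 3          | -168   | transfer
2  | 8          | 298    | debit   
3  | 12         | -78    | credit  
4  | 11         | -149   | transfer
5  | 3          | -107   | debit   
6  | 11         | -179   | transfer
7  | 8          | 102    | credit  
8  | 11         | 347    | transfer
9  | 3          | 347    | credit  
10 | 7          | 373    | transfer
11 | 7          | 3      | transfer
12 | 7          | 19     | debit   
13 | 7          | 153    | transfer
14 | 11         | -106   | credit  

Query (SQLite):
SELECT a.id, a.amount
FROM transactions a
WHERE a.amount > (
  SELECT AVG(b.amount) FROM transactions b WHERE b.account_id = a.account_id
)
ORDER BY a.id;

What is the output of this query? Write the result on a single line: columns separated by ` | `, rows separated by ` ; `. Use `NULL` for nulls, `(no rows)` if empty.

2 | 298 ; 8 | 347 ; 9 | 347 ; 10 | 373 ; 13 | 153

For each transactions row a, compute AVG(amount) over rows sharing a.account_id.
Keep row a if a.amount > that per-group AVG.
  account_id=3: AVG(amount) = 24.0
  account_id=7: AVG(amount) = 137.0
  account_id=8: AVG(amount) = 200.0
  account_id=11: AVG(amount) = -21.75
  account_id=12: AVG(amount) = -78.0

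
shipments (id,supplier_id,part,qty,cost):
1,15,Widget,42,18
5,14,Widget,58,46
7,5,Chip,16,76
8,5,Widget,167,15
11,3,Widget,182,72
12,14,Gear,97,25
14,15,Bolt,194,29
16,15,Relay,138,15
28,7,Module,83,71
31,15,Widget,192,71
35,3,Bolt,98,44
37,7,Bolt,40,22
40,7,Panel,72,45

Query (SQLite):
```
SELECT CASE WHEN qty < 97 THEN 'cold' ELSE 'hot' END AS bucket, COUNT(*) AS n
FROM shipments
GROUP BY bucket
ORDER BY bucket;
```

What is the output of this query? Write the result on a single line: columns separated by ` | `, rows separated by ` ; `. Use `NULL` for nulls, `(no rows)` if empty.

Bucket rows by qty < 97 → 'cold' else 'hot'; count each bucket.

cold | 6 ; hot | 7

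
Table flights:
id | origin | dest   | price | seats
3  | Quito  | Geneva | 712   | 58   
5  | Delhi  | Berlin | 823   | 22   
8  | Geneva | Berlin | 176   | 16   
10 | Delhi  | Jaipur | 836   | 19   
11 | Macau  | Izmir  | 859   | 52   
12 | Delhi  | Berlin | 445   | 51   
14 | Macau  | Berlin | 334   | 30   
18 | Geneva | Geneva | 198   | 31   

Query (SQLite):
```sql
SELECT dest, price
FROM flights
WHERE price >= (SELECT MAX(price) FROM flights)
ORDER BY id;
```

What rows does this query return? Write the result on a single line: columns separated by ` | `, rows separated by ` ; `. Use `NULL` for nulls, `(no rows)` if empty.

Izmir | 859

Scalar subquery: MAX(price) over all flights rows = 859.
Keep rows where price >= that value.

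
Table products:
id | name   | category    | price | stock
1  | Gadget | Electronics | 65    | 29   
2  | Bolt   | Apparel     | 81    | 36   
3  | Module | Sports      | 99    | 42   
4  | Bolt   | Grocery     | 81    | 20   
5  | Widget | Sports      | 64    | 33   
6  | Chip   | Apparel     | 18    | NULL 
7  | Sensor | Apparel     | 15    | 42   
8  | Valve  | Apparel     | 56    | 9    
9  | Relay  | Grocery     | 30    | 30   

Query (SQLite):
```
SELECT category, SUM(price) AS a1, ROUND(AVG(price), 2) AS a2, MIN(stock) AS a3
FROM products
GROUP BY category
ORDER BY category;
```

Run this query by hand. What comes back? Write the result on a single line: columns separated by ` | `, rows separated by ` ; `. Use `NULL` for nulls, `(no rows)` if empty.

Apparel | 170 | 42.5 | 9 ; Electronics | 65 | 65 | 29 ; Grocery | 111 | 55.5 | 20 ; Sports | 163 | 81.5 | 33

Group products by category.
Per group compute: SUM(price), ROUND(AVG(price), 2), MIN(stock).
  Apparel: ids {2, 6, 7, 8} → SUM(price)=170, ROUND(AVG(price), 2)=42.5, MIN(stock)=9
  Electronics: ids {1} → SUM(price)=65, ROUND(AVG(price), 2)=65, MIN(stock)=29
  Grocery: ids {4, 9} → SUM(price)=111, ROUND(AVG(price), 2)=55.5, MIN(stock)=20
  Sports: ids {3, 5} → SUM(price)=163, ROUND(AVG(price), 2)=81.5, MIN(stock)=33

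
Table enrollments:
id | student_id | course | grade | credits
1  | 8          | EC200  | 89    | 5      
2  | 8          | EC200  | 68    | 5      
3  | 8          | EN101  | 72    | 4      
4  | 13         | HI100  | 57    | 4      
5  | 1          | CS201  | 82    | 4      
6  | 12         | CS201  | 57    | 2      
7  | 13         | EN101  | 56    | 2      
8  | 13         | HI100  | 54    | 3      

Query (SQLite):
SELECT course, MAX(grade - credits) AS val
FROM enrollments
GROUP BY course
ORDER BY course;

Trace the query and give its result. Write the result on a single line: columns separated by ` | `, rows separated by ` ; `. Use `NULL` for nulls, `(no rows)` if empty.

For each row compute grade - credits.
Group by course; take MAX of the expression per group.
  CS201: ids {5, 6} → MAX(grade - credits)=78
  EC200: ids {1, 2} → MAX(grade - credits)=84
  EN101: ids {3, 7} → MAX(grade - credits)=68
  HI100: ids {4, 8} → MAX(grade - credits)=53

CS201 | 78 ; EC200 | 84 ; EN101 | 68 ; HI100 | 53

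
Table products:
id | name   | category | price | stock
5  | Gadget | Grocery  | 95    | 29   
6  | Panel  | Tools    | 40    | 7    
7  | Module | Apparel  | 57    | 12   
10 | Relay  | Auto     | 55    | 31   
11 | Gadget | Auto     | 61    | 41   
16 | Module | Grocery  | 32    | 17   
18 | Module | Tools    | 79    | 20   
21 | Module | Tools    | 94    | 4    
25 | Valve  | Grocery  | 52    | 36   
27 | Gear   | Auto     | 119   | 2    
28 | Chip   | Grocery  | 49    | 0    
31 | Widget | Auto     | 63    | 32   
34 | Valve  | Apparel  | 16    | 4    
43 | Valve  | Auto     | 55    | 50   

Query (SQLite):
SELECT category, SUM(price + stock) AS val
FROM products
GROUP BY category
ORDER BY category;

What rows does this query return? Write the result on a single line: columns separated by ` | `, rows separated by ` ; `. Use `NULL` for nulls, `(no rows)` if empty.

For each row compute price + stock.
Group by category; take SUM of the expression per group.
  Apparel: ids {7, 34} → SUM(price + stock)=89
  Auto: ids {10, 11, 27, 31, 43} → SUM(price + stock)=509
  Grocery: ids {5, 16, 25, 28} → SUM(price + stock)=310
  Tools: ids {6, 18, 21} → SUM(price + stock)=244

Apparel | 89 ; Auto | 509 ; Grocery | 310 ; Tools | 244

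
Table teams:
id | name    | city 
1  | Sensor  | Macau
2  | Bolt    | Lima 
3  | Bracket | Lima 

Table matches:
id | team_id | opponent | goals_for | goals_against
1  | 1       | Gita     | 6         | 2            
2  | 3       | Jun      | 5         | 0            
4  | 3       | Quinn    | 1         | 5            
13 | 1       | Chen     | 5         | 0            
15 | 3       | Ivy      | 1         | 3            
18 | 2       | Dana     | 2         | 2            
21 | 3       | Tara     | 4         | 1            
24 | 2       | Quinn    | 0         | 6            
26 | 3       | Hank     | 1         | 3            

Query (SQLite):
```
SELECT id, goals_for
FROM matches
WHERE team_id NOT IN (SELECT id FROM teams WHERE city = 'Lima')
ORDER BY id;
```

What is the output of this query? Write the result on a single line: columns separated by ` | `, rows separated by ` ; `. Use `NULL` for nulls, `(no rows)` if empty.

1 | 6 ; 13 | 5

Inner query: teams.id where city = 'Lima'.
Outer: keep matches rows whose team_id is not in that set.
Inner query → {2, 3}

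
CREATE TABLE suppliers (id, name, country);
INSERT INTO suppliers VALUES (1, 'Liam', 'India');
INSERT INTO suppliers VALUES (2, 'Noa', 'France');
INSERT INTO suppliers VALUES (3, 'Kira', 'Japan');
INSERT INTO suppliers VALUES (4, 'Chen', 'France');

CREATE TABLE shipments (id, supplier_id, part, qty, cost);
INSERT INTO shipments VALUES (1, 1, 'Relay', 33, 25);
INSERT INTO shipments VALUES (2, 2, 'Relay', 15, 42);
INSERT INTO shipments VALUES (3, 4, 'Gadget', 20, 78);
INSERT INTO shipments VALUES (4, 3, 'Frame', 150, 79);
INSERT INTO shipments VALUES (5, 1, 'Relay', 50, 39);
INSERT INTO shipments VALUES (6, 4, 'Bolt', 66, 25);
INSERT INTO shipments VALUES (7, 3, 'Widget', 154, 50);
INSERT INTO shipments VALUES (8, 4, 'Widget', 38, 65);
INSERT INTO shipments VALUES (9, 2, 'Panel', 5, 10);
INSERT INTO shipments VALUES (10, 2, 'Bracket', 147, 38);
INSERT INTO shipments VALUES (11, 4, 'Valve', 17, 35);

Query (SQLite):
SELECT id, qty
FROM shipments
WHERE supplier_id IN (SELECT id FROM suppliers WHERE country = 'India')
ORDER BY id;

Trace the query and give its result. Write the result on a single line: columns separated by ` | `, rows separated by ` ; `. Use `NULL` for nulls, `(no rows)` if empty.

Inner query: suppliers.id where country = 'India'.
Outer: keep shipments rows whose supplier_id is in that set.
Inner query → {1}

1 | 33 ; 5 | 50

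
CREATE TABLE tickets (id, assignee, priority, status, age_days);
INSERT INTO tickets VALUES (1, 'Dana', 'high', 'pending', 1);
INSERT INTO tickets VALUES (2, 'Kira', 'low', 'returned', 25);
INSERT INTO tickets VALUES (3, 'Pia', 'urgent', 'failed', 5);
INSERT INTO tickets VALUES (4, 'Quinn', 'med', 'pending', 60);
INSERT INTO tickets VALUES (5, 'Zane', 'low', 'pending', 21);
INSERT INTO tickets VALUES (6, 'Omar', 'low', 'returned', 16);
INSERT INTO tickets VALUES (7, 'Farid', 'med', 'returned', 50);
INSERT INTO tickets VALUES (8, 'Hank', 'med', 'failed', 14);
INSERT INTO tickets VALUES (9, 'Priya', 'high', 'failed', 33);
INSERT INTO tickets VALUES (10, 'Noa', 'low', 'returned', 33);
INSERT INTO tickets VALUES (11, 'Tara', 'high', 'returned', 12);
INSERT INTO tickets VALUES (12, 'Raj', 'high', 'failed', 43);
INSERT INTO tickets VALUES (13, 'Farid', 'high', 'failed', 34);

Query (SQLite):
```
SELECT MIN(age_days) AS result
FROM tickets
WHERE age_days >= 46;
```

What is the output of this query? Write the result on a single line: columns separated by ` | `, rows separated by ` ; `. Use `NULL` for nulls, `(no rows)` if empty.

Rows where age_days >= 46 → age_days values: [60, 50].
MIN of non-NULL values = 50.

50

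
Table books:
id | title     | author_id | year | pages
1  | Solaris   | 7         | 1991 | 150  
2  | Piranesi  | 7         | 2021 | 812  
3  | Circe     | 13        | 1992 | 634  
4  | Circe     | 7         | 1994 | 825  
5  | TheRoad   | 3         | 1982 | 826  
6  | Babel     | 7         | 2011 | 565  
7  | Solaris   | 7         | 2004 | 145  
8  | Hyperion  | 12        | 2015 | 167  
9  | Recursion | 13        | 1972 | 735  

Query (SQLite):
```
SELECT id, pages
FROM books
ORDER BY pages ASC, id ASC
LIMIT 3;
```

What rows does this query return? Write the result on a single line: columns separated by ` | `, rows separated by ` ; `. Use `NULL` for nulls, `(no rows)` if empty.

7 | 145 ; 1 | 150 ; 8 | 167

Sort by pages asc, tiebreak id asc: (145, id=7), (150, id=1), (167, id=8), (565, id=6), (634, id=3), (735, id=9) …. Take first 3.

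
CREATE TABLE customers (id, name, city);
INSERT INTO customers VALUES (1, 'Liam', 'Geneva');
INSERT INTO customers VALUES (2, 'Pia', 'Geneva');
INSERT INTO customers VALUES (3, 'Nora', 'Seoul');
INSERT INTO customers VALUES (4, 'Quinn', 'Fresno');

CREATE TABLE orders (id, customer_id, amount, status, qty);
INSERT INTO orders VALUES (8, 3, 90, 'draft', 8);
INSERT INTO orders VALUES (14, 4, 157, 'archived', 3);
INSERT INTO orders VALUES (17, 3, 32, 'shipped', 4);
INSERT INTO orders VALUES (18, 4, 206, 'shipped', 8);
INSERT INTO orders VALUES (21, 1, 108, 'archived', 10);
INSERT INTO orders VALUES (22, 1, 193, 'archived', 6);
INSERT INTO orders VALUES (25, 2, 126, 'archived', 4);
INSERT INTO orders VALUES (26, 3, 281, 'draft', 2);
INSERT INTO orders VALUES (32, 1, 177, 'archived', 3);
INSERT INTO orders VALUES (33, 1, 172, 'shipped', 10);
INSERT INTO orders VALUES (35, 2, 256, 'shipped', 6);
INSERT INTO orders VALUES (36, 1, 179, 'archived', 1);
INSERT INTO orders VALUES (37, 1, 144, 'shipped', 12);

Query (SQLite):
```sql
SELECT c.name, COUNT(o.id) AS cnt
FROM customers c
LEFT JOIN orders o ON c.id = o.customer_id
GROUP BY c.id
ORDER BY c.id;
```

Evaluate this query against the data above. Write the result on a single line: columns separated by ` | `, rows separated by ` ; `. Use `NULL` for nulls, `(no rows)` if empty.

Liam | 6 ; Pia | 2 ; Nora | 3 ; Quinn | 2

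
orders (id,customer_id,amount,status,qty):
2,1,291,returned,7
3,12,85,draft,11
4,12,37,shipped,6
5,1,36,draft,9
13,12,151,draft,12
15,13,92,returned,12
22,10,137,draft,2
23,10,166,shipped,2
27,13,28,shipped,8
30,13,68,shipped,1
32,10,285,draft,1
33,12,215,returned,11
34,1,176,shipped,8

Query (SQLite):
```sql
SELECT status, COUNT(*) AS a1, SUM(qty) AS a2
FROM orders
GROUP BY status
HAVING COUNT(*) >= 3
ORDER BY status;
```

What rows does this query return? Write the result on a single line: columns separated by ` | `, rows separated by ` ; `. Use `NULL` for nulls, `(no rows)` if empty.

draft | 5 | 35 ; returned | 3 | 30 ; shipped | 5 | 25

Group orders by status.
Per group compute: COUNT(*), SUM(qty).
HAVING: drop groups with fewer than 3 rows.
  draft: ids {3, 5, 13, 22, 32} → COUNT(*)=5, SUM(qty)=35
  returned: ids {2, 15, 33} → COUNT(*)=3, SUM(qty)=30
  shipped: ids {4, 23, 27, 30, 34} → COUNT(*)=5, SUM(qty)=25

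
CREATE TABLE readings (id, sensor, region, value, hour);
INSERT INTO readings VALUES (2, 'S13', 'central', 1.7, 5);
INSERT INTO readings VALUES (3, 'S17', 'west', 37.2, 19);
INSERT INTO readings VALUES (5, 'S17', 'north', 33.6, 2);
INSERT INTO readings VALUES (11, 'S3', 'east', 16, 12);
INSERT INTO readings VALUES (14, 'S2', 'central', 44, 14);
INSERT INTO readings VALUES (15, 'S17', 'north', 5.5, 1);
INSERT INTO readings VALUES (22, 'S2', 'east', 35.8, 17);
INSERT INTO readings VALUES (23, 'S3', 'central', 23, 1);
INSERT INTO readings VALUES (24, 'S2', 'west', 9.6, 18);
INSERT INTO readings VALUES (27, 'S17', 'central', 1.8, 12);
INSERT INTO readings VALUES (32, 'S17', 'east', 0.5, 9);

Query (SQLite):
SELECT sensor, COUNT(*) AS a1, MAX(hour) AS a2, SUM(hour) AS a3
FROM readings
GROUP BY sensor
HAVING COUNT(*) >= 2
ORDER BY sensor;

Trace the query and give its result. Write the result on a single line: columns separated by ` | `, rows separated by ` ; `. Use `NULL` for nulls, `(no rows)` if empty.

S17 | 5 | 19 | 43 ; S2 | 3 | 18 | 49 ; S3 | 2 | 12 | 13

Group readings by sensor.
Per group compute: COUNT(*), MAX(hour), SUM(hour).
HAVING: drop groups with fewer than 2 rows.
  S13: ids {2} → COUNT(*)=1, MAX(hour)=5, SUM(hour)=5
  S17: ids {3, 5, 15, 27, 32} → COUNT(*)=5, MAX(hour)=19, SUM(hour)=43
  S2: ids {14, 22, 24} → COUNT(*)=3, MAX(hour)=18, SUM(hour)=49
  S3: ids {11, 23} → COUNT(*)=2, MAX(hour)=12, SUM(hour)=13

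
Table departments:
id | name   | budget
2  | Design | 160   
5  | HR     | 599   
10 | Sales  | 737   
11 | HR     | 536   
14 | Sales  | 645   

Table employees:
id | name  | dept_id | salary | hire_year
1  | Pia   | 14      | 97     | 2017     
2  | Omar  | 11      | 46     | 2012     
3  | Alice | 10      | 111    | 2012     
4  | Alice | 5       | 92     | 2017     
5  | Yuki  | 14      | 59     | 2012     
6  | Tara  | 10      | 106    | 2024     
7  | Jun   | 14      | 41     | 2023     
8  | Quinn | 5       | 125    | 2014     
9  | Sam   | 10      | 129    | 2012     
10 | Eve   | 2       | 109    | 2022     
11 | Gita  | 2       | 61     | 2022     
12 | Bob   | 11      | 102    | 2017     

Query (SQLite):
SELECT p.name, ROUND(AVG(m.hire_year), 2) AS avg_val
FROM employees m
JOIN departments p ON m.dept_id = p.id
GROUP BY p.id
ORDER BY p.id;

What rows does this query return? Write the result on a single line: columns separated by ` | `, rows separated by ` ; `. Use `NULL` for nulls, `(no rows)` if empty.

Design | 2022 ; HR | 2015.5 ; Sales | 2016 ; HR | 2014.5 ; Sales | 2017.33

Join each employees row to its departments via dept_id.
Group joined rows by departments.id; compute ROUND(AVG(m.hire_year), 2) per group.
  2: ids {10, 11} → ROUND(AVG(m.hire_year), 2)=2022
  5: ids {4, 8} → ROUND(AVG(m.hire_year), 2)=2015.5
  10: ids {3, 6, 9} → ROUND(AVG(m.hire_year), 2)=2016
  11: ids {2, 12} → ROUND(AVG(m.hire_year), 2)=2014.5
  14: ids {1, 5, 7} → ROUND(AVG(m.hire_year), 2)=2017.33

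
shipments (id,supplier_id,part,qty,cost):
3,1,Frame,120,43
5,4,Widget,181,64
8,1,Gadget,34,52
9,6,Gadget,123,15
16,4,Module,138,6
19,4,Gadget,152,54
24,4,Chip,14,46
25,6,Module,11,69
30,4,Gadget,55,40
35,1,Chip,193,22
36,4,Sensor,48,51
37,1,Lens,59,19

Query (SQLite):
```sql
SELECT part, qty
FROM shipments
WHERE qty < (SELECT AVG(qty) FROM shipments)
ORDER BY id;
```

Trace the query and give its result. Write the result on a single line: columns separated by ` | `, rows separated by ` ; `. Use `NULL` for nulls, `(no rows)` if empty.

Scalar subquery: AVG(qty) over all shipments rows = 94.0.
Keep rows where qty < that value.

Gadget | 34 ; Chip | 14 ; Module | 11 ; Gadget | 55 ; Sensor | 48 ; Lens | 59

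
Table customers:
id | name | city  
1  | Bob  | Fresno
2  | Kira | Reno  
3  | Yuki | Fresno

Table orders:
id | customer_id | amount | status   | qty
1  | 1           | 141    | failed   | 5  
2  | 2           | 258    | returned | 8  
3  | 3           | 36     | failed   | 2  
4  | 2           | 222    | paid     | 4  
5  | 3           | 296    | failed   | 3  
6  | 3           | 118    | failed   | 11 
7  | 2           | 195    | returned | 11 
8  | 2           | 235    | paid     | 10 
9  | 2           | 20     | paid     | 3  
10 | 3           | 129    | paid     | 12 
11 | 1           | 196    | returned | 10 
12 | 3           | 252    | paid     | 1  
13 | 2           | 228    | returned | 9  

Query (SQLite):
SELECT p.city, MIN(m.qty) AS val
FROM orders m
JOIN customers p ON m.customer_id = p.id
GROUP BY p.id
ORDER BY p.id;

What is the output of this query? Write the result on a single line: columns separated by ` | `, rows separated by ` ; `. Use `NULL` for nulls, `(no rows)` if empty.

Join each orders row to its customers via customer_id.
Group joined rows by customers.id; compute MIN(m.qty) per group.
  1: ids {1, 11} → MIN(m.qty)=5
  2: ids {2, 4, 7, 8, 9, 13} → MIN(m.qty)=3
  3: ids {3, 5, 6, 10, 12} → MIN(m.qty)=1

Fresno | 5 ; Reno | 3 ; Fresno | 1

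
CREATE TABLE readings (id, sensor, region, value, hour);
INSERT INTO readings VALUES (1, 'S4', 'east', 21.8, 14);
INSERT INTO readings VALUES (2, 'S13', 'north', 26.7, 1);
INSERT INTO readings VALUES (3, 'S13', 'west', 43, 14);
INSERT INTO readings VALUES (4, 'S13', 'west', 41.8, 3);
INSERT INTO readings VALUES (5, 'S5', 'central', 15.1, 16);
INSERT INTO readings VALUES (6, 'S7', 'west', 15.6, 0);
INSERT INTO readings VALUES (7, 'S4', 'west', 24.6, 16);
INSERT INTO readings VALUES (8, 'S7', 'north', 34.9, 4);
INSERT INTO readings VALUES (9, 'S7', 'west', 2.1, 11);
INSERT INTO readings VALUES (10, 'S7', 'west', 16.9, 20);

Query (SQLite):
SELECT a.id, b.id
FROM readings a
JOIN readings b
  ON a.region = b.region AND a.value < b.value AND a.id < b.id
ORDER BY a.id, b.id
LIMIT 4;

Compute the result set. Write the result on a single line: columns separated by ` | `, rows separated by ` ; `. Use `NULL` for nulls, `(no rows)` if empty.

Pairs (a,b) with same region, a.value < b.value, a.id < b.id.
region groups: central:{5} east:{1} north:{2,8} west:{3,4,6,7,9,10}
Ordered by (a.id, b.id); first 4.

2 | 8 ; 6 | 7 ; 6 | 10 ; 9 | 10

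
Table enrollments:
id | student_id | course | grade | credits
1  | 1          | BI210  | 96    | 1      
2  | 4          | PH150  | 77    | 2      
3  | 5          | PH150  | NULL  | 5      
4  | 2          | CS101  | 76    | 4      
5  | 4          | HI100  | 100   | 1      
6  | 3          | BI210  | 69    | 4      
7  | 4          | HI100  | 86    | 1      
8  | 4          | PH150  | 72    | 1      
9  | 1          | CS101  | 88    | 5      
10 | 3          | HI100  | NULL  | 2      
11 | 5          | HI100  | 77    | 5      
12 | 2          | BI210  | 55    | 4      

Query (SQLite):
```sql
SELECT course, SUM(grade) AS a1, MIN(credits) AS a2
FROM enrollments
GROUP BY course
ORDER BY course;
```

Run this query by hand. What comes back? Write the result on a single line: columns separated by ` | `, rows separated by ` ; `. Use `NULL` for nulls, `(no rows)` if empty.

BI210 | 220 | 1 ; CS101 | 164 | 4 ; HI100 | 263 | 1 ; PH150 | 149 | 1

Group enrollments by course.
Per group compute: SUM(grade), MIN(credits).
  BI210: ids {1, 6, 12} → SUM(grade)=220, MIN(credits)=1
  CS101: ids {4, 9} → SUM(grade)=164, MIN(credits)=4
  HI100: ids {5, 7, 10, 11} → SUM(grade)=263, MIN(credits)=1
  PH150: ids {2, 3, 8} → SUM(grade)=149, MIN(credits)=1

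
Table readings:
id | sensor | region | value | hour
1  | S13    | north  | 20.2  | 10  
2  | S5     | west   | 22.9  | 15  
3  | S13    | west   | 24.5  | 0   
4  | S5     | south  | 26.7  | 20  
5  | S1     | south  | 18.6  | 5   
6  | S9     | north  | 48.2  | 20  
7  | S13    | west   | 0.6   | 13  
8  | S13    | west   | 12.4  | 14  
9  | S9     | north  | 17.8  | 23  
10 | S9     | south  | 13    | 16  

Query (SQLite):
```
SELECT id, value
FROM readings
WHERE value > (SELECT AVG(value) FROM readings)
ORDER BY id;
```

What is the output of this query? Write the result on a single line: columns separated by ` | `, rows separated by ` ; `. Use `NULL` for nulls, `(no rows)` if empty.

2 | 22.9 ; 3 | 24.5 ; 4 | 26.7 ; 6 | 48.2

Scalar subquery: AVG(value) over all readings rows = 20.49 (≈; comparison uses full precision).
Keep rows where value > that value.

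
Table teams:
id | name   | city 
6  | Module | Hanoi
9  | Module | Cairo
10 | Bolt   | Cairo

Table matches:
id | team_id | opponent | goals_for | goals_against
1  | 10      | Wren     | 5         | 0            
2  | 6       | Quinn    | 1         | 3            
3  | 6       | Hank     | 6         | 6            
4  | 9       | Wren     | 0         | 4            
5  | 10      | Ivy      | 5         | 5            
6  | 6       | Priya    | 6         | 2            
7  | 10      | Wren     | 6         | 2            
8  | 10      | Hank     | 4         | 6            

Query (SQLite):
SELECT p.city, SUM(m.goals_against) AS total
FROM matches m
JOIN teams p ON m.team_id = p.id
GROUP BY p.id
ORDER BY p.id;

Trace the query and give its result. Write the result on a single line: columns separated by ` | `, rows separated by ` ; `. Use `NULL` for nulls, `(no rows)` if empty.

Join each matches row to its teams via team_id.
Group joined rows by teams.id; compute SUM(m.goals_against) per group.
  6: ids {2, 3, 6} → SUM(m.goals_against)=11
  9: ids {4} → SUM(m.goals_against)=4
  10: ids {1, 5, 7, 8} → SUM(m.goals_against)=13

Hanoi | 11 ; Cairo | 4 ; Cairo | 13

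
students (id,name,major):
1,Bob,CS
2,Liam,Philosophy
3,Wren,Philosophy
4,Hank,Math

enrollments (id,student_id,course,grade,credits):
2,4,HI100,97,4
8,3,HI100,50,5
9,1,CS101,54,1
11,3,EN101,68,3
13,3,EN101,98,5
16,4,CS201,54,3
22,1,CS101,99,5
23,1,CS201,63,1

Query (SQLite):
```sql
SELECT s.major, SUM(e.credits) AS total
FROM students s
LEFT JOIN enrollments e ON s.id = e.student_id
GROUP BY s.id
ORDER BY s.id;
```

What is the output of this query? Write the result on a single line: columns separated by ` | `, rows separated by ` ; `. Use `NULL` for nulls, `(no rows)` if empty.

CS | 7 ; Philosophy | NULL ; Philosophy | 13 ; Math | 7

LEFT JOIN keeps every students row; unmatched ones get NULL for enrollments columns.
Group by students.id and compute SUM(e.credits). SUM over an all-NULL group is NULL.
  1: ids {9, 22, 23} → SUM(e.credits)=7
  2: ids {—} → SUM(e.credits)=NULL
  3: ids {8, 11, 13} → SUM(e.credits)=13
  4: ids {2, 16} → SUM(e.credits)=7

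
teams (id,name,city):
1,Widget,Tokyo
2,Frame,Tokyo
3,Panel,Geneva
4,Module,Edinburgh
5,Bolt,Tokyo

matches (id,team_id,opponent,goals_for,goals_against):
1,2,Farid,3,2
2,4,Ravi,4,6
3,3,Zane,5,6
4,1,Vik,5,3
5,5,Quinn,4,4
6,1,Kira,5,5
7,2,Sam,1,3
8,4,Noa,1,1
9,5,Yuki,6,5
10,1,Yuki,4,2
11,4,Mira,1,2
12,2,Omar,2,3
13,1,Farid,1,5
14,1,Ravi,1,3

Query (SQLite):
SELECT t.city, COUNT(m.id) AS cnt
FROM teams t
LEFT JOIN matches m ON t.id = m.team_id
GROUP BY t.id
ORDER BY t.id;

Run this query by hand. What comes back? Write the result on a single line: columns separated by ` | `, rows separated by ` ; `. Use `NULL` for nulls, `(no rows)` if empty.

Tokyo | 5 ; Tokyo | 3 ; Geneva | 1 ; Edinburgh | 3 ; Tokyo | 2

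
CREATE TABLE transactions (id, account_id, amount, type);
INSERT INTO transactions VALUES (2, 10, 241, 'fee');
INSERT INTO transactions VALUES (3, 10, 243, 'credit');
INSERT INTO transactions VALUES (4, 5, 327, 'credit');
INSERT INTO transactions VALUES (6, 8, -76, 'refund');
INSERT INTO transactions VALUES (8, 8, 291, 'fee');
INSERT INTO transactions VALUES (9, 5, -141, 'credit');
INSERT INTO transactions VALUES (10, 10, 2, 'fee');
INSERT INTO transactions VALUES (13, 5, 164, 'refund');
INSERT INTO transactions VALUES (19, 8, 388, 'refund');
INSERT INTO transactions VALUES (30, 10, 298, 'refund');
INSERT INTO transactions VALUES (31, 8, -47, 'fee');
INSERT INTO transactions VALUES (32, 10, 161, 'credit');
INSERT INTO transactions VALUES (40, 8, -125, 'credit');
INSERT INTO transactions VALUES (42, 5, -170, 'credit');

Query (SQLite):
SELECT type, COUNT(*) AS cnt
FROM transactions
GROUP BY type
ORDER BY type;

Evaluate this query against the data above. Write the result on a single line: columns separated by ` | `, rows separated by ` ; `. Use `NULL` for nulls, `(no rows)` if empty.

credit | 6 ; fee | 4 ; refund | 4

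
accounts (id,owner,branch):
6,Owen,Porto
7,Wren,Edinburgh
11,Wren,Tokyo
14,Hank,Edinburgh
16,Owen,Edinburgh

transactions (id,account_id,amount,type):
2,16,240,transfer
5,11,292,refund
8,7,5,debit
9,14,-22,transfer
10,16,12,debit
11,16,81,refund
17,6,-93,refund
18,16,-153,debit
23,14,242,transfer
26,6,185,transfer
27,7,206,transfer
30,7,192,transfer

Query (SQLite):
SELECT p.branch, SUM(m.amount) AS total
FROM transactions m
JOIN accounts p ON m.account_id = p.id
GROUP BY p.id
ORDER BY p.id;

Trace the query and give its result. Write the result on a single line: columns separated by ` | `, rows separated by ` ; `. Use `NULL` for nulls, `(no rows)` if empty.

Join each transactions row to its accounts via account_id.
Group joined rows by accounts.id; compute SUM(m.amount) per group.
  6: ids {17, 26} → SUM(m.amount)=92
  7: ids {8, 27, 30} → SUM(m.amount)=403
  11: ids {5} → SUM(m.amount)=292
  14: ids {9, 23} → SUM(m.amount)=220
  16: ids {2, 10, 11, 18} → SUM(m.amount)=180

Porto | 92 ; Edinburgh | 403 ; Tokyo | 292 ; Edinburgh | 220 ; Edinburgh | 180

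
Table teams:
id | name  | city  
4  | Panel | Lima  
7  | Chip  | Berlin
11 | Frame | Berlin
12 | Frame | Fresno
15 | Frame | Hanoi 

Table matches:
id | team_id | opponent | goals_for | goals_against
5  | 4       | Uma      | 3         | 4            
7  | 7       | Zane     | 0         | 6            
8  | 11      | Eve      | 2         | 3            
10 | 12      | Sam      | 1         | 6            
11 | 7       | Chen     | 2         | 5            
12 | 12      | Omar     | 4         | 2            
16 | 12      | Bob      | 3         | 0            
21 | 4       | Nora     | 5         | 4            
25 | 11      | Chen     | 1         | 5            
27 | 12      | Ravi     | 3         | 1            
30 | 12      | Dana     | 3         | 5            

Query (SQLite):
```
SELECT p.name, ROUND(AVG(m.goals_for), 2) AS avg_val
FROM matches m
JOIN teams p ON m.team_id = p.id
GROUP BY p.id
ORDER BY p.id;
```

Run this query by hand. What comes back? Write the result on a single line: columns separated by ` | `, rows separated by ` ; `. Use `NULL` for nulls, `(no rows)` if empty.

Panel | 4 ; Chip | 1 ; Frame | 1.5 ; Frame | 2.8

Join each matches row to its teams via team_id.
Group joined rows by teams.id; compute ROUND(AVG(m.goals_for), 2) per group.
  4: ids {5, 21} → ROUND(AVG(m.goals_for), 2)=4
  7: ids {7, 11} → ROUND(AVG(m.goals_for), 2)=1
  11: ids {8, 25} → ROUND(AVG(m.goals_for), 2)=1.5
  12: ids {10, 12, 16, 27, 30} → ROUND(AVG(m.goals_for), 2)=2.8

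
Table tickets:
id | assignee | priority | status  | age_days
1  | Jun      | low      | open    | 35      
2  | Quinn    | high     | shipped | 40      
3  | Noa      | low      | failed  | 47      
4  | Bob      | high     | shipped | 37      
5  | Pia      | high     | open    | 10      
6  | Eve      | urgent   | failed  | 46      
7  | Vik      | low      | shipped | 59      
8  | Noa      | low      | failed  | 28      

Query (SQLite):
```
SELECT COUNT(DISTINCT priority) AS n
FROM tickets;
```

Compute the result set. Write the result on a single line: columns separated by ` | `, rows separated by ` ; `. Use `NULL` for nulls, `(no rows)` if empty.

3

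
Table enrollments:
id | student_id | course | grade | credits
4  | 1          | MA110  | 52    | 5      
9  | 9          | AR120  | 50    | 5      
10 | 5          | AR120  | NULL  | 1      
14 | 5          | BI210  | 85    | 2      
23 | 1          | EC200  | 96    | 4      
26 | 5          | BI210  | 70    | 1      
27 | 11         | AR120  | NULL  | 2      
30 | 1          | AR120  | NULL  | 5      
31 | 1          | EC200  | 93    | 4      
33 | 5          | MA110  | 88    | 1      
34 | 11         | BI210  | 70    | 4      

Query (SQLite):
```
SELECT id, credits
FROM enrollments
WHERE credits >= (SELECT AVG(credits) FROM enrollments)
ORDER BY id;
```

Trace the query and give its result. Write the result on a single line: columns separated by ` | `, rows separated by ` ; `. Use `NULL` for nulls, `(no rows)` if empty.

4 | 5 ; 9 | 5 ; 23 | 4 ; 30 | 5 ; 31 | 4 ; 34 | 4

Scalar subquery: AVG(credits) over all enrollments rows = 3.090909 (≈; comparison uses full precision).
Keep rows where credits >= that value.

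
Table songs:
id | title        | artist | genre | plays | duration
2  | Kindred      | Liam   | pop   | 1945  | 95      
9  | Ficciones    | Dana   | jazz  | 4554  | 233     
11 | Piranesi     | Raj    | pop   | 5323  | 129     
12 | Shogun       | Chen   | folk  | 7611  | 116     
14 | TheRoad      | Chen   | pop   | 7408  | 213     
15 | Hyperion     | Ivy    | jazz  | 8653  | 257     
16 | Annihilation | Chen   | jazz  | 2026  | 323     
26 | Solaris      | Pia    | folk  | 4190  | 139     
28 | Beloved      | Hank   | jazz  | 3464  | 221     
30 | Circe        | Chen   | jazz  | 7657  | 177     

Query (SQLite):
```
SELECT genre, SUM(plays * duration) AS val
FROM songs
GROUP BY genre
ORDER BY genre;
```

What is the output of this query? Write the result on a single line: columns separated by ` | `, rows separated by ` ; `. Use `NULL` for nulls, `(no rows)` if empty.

folk | 1465286 ; jazz | 6060134 ; pop | 2449346

For each row compute plays * duration.
Group by genre; take SUM of the expression per group.
  folk: ids {12, 26} → SUM(plays * duration)=1465286
  jazz: ids {9, 15, 16, 28, 30} → SUM(plays * duration)=6060134
  pop: ids {2, 11, 14} → SUM(plays * duration)=2449346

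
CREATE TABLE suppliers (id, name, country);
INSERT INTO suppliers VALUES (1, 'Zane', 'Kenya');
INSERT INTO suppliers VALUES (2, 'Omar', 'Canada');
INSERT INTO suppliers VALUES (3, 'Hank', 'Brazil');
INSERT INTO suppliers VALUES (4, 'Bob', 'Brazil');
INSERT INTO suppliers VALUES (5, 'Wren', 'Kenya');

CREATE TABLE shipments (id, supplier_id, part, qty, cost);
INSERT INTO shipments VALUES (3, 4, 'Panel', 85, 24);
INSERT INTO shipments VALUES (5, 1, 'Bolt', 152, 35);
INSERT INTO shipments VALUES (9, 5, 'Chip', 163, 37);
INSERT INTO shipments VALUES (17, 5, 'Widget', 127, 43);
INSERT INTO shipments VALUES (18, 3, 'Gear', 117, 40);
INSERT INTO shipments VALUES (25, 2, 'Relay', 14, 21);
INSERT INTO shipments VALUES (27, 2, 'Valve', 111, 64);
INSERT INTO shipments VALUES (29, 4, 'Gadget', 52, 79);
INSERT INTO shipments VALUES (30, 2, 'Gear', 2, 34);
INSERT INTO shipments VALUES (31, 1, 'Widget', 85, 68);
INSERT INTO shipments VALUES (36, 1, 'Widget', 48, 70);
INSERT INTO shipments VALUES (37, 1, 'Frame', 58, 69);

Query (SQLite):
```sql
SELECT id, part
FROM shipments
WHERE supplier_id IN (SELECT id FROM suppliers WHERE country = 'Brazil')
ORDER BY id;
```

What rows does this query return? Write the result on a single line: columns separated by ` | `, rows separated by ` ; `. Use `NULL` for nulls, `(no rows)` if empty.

Inner query: suppliers.id where country = 'Brazil'.
Outer: keep shipments rows whose supplier_id is in that set.
Inner query → {3, 4}

3 | Panel ; 18 | Gear ; 29 | Gadget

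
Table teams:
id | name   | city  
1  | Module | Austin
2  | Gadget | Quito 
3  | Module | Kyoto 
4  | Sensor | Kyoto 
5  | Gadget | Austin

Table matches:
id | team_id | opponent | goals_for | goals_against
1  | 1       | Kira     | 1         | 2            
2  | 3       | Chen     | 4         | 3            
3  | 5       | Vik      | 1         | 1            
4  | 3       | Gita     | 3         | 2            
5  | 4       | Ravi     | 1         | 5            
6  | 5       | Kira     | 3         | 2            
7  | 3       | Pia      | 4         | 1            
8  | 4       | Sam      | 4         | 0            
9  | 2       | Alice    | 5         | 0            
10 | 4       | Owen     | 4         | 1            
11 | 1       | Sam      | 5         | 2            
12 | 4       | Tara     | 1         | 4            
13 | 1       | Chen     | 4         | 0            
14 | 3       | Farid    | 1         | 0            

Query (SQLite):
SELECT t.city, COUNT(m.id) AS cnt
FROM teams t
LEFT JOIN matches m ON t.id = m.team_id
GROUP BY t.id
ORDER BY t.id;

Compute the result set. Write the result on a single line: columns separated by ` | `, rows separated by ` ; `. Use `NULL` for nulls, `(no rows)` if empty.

LEFT JOIN keeps every teams row; unmatched ones get NULL for matches columns.
Group by teams.id and compute COUNT(m.id). COUNT(col) of an all-NULL group is 0.
  1: ids {1, 11, 13} → COUNT(m.id)=3
  2: ids {9} → COUNT(m.id)=1
  3: ids {2, 4, 7, 14} → COUNT(m.id)=4
  4: ids {5, 8, 10, 12} → COUNT(m.id)=4
  5: ids {3, 6} → COUNT(m.id)=2

Austin | 3 ; Quito | 1 ; Kyoto | 4 ; Kyoto | 4 ; Austin | 2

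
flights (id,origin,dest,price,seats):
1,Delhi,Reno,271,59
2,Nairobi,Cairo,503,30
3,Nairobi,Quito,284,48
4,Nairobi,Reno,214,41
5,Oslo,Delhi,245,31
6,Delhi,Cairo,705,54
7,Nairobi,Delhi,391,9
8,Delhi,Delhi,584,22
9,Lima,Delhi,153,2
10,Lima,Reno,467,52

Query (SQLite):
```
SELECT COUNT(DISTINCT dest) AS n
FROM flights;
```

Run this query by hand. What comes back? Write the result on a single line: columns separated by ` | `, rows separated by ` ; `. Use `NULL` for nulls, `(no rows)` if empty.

Count distinct non-NULL dest values.

4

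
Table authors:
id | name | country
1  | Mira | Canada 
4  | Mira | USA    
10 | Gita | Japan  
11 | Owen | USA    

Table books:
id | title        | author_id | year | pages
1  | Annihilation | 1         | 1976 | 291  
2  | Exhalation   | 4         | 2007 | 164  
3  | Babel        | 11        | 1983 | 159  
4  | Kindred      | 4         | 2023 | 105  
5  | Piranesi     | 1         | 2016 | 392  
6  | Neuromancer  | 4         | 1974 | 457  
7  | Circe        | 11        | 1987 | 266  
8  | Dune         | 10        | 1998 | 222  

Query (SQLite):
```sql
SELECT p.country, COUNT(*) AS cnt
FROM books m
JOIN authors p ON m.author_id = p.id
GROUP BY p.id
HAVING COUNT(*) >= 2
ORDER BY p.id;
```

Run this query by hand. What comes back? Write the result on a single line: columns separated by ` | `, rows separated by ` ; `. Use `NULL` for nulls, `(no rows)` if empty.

Join each books row to its authors via author_id.
Group joined rows by authors.id; compute COUNT(*) per group.
HAVING: keep groups with count ≥ 2.
  1: ids {1, 5} → COUNT(*)=2
  4: ids {2, 4, 6} → COUNT(*)=3
  10: ids {8} → COUNT(*)=1
  11: ids {3, 7} → COUNT(*)=2

Canada | 2 ; USA | 3 ; USA | 2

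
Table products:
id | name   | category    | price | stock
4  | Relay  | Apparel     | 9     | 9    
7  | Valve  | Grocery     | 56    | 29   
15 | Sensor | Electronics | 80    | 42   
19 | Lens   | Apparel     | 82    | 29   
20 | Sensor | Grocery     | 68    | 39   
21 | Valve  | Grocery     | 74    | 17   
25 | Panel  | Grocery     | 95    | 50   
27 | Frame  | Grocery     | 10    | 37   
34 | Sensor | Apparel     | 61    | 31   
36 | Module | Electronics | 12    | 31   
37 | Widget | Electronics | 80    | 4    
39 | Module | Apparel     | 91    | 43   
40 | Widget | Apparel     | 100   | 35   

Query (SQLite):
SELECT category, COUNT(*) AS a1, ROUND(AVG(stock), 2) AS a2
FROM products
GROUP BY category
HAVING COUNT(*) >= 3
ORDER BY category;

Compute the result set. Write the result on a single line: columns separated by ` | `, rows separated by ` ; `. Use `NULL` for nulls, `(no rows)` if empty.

Apparel | 5 | 29.4 ; Electronics | 3 | 25.67 ; Grocery | 5 | 34.4

Group products by category.
Per group compute: COUNT(*), ROUND(AVG(stock), 2).
HAVING: drop groups with fewer than 3 rows.
  Apparel: ids {4, 19, 34, 39, 40} → COUNT(*)=5, ROUND(AVG(stock), 2)=29.4
  Electronics: ids {15, 36, 37} → COUNT(*)=3, ROUND(AVG(stock), 2)=25.67
  Grocery: ids {7, 20, 21, 25, 27} → COUNT(*)=5, ROUND(AVG(stock), 2)=34.4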